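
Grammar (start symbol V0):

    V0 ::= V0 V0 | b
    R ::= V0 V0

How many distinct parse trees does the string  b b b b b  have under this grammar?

Parse trees for b b b b b (showing first 6 of 14):
  [V0 [V0 b] [V0 [V0 b] [V0 [V0 b] [V0 [V0 b] [V0 b]]]]]
  [V0 [V0 b] [V0 [V0 b] [V0 [V0 [V0 b] [V0 b]] [V0 b]]]]
  [V0 [V0 b] [V0 [V0 [V0 b] [V0 b]] [V0 [V0 b] [V0 b]]]]
  [V0 [V0 b] [V0 [V0 [V0 b] [V0 [V0 b] [V0 b]]] [V0 b]]]
  [V0 [V0 b] [V0 [V0 [V0 [V0 b] [V0 b]] [V0 b]] [V0 b]]]
  [V0 [V0 [V0 b] [V0 b]] [V0 [V0 b] [V0 [V0 b] [V0 b]]]]

14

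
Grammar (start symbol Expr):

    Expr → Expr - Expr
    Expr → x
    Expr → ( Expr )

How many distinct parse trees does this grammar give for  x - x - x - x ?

5

Parse trees for x - x - x - x:
  [Expr [Expr x] - [Expr [Expr x] - [Expr [Expr x] - [Expr x]]]]
  [Expr [Expr x] - [Expr [Expr [Expr x] - [Expr x]] - [Expr x]]]
  [Expr [Expr [Expr x] - [Expr x]] - [Expr [Expr x] - [Expr x]]]
  [Expr [Expr [Expr x] - [Expr [Expr x] - [Expr x]]] - [Expr x]]
  [Expr [Expr [Expr [Expr x] - [Expr x]] - [Expr x]] - [Expr x]]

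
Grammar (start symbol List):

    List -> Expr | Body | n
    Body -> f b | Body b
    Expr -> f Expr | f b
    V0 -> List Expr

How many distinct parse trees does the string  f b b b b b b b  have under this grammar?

Parse trees for f b b b b b b b:
  [List [Body [Body [Body [Body [Body [Body [Body f b] b] b] b] b] b] b]]

1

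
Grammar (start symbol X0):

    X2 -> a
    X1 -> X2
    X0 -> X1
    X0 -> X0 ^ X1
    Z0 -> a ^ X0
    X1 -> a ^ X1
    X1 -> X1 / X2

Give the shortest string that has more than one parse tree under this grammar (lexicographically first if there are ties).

length 1: no string has ≥2 trees
length 3: a ^ a has 2 parse trees

Two derivations of a ^ a:
  X0 ⇒ X1 ⇒ a ^ X1 ⇒ a ^ X2 ⇒ a ^ a
  X0 ⇒ X0 ^ X1 ⇒ X1 ^ X1 ⇒ X2 ^ X1 ⇒ a ^ X1 ⇒ a ^ X2 ⇒ a ^ a

a ^ a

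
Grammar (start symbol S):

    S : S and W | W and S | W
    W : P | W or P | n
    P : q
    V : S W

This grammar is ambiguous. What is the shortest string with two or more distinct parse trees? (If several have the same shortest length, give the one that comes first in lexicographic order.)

n and n

length 1: no string has ≥2 trees
length 3: n and n has 2 parse trees

Two derivations of n and n:
  S ⇒ S and W ⇒ W and W ⇒ n and W ⇒ n and n
  S ⇒ W and S ⇒ n and S ⇒ n and W ⇒ n and n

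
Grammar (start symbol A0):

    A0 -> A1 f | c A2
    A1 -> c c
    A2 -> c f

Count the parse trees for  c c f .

2

Parse trees for c c f:
  [A0 [A1 c c] f]
  [A0 c [A2 c f]]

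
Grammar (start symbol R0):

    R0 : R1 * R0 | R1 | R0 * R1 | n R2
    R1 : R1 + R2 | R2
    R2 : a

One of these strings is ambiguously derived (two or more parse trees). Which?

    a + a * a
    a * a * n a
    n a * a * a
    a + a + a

a + a * a: 2 trees
a * a * n a: 1 tree
n a * a * a: 1 tree
a + a + a: 1 tree

a + a * a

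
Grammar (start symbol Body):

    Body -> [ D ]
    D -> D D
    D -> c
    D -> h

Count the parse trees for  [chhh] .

5

Parse trees for [chhh]:
  [Body [ [D [D c] [D [D h] [D [D h] [D h]]]] ]]
  [Body [ [D [D c] [D [D [D h] [D h]] [D h]]] ]]
  [Body [ [D [D [D c] [D h]] [D [D h] [D h]]] ]]
  [Body [ [D [D [D c] [D [D h] [D h]]] [D h]] ]]
  [Body [ [D [D [D [D c] [D h]] [D h]] [D h]] ]]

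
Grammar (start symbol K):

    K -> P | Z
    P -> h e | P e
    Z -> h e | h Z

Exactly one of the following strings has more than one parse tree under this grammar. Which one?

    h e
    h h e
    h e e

h e: 2 trees
h h e: 1 tree
h e e: 1 tree

h e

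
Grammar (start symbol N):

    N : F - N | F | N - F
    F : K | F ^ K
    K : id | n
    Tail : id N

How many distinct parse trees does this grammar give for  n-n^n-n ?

4

Parse trees for n-n^n-n:
  [N [F [K n]] - [N [F [F [K n]] ^ [K n]] - [N [F [K n]]]]]
  [N [F [K n]] - [N [N [F [F [K n]] ^ [K n]]] - [F [K n]]]]
  [N [N [F [K n]] - [N [F [F [K n]] ^ [K n]]]] - [F [K n]]]
  [N [N [N [F [K n]]] - [F [F [K n]] ^ [K n]]] - [F [K n]]]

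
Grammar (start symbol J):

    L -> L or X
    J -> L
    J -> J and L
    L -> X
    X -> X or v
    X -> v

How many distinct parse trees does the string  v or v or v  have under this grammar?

4

Parse trees for v or v or v:
  [J [L [L [X v]] or [X [X v] or v]]]
  [J [L [L [L [X v]] or [X v]] or [X v]]]
  [J [L [L [X [X v] or v]] or [X v]]]
  [J [L [X [X [X v] or v] or v]]]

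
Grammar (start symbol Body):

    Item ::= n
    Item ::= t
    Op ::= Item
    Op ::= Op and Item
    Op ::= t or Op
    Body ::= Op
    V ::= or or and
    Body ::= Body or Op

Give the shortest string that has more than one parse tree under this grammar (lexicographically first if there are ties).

length 1: no string has ≥2 trees
length 3: t or n has 2 parse trees

Two derivations of t or n:
  Body ⇒ Op ⇒ t or Op ⇒ t or Item ⇒ t or n
  Body ⇒ Body or Op ⇒ Op or Op ⇒ Item or Op ⇒ t or Op ⇒ t or Item ⇒ t or n

t or n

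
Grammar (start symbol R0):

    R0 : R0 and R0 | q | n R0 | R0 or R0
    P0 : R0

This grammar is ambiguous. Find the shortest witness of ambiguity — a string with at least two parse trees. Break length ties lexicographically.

n q and q

length 1: no string has ≥2 trees
length 2: no string has ≥2 trees
length 3: no string has ≥2 trees
length 4: n q and q has 2 parse trees

Two derivations of n q and q:
  R0 ⇒ R0 and R0 ⇒ n R0 and R0 ⇒ n q and R0 ⇒ n q and q
  R0 ⇒ n R0 ⇒ n R0 and R0 ⇒ n q and R0 ⇒ n q and q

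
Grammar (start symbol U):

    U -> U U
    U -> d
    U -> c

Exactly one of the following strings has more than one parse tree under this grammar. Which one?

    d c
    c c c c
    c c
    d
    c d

c c c c

d c: 1 tree
c c c c: 5 trees
c c: 1 tree
d: 1 tree
c d: 1 tree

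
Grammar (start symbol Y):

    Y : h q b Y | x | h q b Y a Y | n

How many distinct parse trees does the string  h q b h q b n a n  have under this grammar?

Parse trees for h q b h q b n a n:
  [Y h q b [Y h q b [Y n] a [Y n]]]
  [Y h q b [Y h q b [Y n]] a [Y n]]

2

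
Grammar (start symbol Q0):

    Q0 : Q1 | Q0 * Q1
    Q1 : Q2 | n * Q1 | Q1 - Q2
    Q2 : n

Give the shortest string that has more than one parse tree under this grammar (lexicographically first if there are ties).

length 1: no string has ≥2 trees
length 3: n * n has 2 parse trees

Two derivations of n * n:
  Q0 ⇒ Q1 ⇒ n * Q1 ⇒ n * Q2 ⇒ n * n
  Q0 ⇒ Q0 * Q1 ⇒ Q1 * Q1 ⇒ Q2 * Q1 ⇒ n * Q1 ⇒ n * Q2 ⇒ n * n

n * n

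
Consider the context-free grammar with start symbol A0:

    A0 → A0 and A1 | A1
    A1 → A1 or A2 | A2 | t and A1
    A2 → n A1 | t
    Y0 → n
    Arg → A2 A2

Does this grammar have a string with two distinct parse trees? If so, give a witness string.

Witness: t and t

Derivation 1: A0 ⇒ A0 and A1 ⇒ A1 and A1 ⇒ A2 and A1 ⇒ t and A1 ⇒ t and A2 ⇒ t and t
Derivation 2: A0 ⇒ A1 ⇒ t and A1 ⇒ t and A2 ⇒ t and t

Two distinct leftmost derivations for the same string.

Ambiguous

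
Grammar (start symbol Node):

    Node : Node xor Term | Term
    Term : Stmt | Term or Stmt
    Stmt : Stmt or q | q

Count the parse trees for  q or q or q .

Parse trees for q or q or q:
  [Node [Term [Stmt [Stmt [Stmt q] or q] or q]]]
  [Node [Term [Term [Stmt q]] or [Stmt [Stmt q] or q]]]
  [Node [Term [Term [Stmt [Stmt q] or q]] or [Stmt q]]]
  [Node [Term [Term [Term [Stmt q]] or [Stmt q]] or [Stmt q]]]

4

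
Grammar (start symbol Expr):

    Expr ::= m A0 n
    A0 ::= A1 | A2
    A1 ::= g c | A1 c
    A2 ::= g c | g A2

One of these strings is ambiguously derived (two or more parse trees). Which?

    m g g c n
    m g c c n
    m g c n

m g g c n: 1 tree
m g c c n: 1 tree
m g c n: 2 trees

m g c n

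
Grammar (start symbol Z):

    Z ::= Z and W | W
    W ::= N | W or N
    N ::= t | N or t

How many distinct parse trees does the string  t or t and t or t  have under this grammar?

4

Parse trees for t or t and t or t:
  [Z [Z [W [N [N t] or t]]] and [W [N [N t] or t]]]
  [Z [Z [W [N [N t] or t]]] and [W [W [N t]] or [N t]]]
  [Z [Z [W [W [N t]] or [N t]]] and [W [N [N t] or t]]]
  [Z [Z [W [W [N t]] or [N t]]] and [W [W [N t]] or [N t]]]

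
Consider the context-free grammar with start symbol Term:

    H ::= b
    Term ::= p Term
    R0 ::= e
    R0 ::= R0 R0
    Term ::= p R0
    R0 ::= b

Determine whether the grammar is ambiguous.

Ambiguous

Witness: p b b b

Derivation 1: Term ⇒ p R0 ⇒ p R0 R0 ⇒ p R0 R0 R0 ⇒ p b R0 R0 ⇒ p b b R0 ⇒ p b b b
Derivation 2: Term ⇒ p R0 ⇒ p R0 R0 ⇒ p b R0 ⇒ p b R0 R0 ⇒ p b b R0 ⇒ p b b b

Two distinct leftmost derivations for the same string.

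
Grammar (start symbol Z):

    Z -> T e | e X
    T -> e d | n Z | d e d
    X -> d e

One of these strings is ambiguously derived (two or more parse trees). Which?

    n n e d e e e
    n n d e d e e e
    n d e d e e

n n e d e e e

n n e d e e e: 2 trees
n n d e d e e e: 1 tree
n d e d e e: 1 tree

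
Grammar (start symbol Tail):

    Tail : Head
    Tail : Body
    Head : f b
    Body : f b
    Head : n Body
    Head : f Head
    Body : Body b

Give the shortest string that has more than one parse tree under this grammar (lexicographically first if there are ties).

length 2: f b has 2 parse trees

Two derivations of f b:
  Tail ⇒ Head ⇒ f b
  Tail ⇒ Body ⇒ f b

f b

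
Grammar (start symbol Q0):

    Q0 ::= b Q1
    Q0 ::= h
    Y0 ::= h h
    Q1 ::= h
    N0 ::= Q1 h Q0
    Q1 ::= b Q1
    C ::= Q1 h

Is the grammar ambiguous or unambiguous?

Only Q0, Q1 are reachable from Q0; ignoring the rest: Restricted to the reachable nonterminals, every rule has the form A → t or A → t B, and no two rules for the same A share a first terminal. The grammar encodes a DFA — one run per string.

Unambiguous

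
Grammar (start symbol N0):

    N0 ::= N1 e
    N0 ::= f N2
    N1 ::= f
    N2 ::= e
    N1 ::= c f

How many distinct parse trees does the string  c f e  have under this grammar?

Parse trees for c f e:
  [N0 [N1 c f] e]

1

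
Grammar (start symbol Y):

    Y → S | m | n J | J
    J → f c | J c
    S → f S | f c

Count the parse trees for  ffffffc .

1

Parse trees for ffffffc:
  [Y [S f [S f [S f [S f [S f [S f c]]]]]]]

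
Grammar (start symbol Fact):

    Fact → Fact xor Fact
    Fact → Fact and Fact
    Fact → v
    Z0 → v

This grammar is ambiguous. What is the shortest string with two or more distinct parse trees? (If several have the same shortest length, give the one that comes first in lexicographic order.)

v and v and v

length 1: no string has ≥2 trees
length 3: no string has ≥2 trees
length 5: v and v and v has 2 parse trees

Two derivations of v and v and v:
  Fact ⇒ Fact and Fact ⇒ Fact and Fact and Fact ⇒ v and Fact and Fact ⇒ v and v and Fact ⇒ v and v and v
  Fact ⇒ Fact and Fact ⇒ v and Fact ⇒ v and Fact and Fact ⇒ v and v and Fact ⇒ v and v and v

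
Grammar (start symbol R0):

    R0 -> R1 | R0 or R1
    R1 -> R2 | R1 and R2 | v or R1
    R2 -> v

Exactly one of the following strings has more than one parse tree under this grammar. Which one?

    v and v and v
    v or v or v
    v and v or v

v or v or v

v and v and v: 1 tree
v or v or v: 4 trees
v and v or v: 1 tree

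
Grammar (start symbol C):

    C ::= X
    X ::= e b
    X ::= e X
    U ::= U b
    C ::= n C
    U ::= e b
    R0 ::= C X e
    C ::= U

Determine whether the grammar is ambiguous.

Ambiguous

Witness: e b

Derivation 1: C ⇒ X ⇒ e b
Derivation 2: C ⇒ U ⇒ e b

Two distinct leftmost derivations for the same string.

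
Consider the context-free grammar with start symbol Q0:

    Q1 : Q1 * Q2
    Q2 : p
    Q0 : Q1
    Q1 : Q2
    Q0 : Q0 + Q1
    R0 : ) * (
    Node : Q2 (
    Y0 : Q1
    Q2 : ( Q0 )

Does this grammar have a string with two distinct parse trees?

Only Q0, Q1, Q2 are reachable from Q0; ignoring the rest: The grammar is stratified — Q0 handles '+' (left-recursive), Q1 handles '*', Q2 atoms. Each operator has a fixed associativity and precedence level, so every string has one parse.

Unambiguous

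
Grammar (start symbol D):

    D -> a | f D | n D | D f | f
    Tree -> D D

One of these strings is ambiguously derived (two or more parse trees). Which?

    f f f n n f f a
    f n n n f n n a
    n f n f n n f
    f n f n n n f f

f n f n n n f f

f f f n n f f a: 1 tree
f n n n f n n a: 1 tree
n f n f n n f: 1 tree
f n f n n n f f: 8 trees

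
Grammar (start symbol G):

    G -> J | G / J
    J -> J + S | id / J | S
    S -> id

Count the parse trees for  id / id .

Parse trees for id / id:
  [G [J id / [J [S id]]]]
  [G [G [J [S id]]] / [J [S id]]]

2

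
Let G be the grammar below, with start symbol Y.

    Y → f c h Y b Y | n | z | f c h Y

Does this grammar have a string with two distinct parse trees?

Witness: f c h f c h n b n

Derivation 1: Y ⇒ f c h Y b Y ⇒ f c h f c h Y b Y ⇒ f c h f c h n b Y ⇒ f c h f c h n b n
Derivation 2: Y ⇒ f c h Y ⇒ f c h f c h Y b Y ⇒ f c h f c h n b Y ⇒ f c h f c h n b n

Two distinct leftmost derivations for the same string.

Ambiguous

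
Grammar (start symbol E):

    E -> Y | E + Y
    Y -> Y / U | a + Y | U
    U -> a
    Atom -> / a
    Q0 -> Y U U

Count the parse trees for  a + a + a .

4

Parse trees for a + a + a:
  [E [Y a + [Y a + [Y [U a]]]]]
  [E [E [Y [U a]]] + [Y a + [Y [U a]]]]
  [E [E [Y a + [Y [U a]]]] + [Y [U a]]]
  [E [E [E [Y [U a]]] + [Y [U a]]] + [Y [U a]]]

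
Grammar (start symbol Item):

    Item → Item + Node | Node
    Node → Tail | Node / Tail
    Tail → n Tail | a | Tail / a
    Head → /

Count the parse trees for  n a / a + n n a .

Parse trees for n a / a + n n a:
  [Item [Item [Node [Tail n [Tail [Tail a] / a]]]] + [Node [Tail n [Tail n [Tail a]]]]]
  [Item [Item [Node [Tail [Tail n [Tail a]] / a]]] + [Node [Tail n [Tail n [Tail a]]]]]
  [Item [Item [Node [Node [Tail n [Tail a]]] / [Tail a]]] + [Node [Tail n [Tail n [Tail a]]]]]

3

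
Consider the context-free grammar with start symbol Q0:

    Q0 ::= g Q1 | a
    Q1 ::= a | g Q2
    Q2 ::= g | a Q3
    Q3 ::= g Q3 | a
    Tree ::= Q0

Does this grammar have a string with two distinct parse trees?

Unambiguous

Only Q0, Q1, Q2, Q3 are reachable from Q0; ignoring the rest: Restricted to the reachable nonterminals, every rule has the form A → t or A → t B, and no two rules for the same A share a first terminal. The grammar encodes a DFA — one run per string.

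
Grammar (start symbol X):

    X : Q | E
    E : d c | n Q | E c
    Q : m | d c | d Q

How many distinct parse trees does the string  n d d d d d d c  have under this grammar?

1

Parse trees for n d d d d d d c:
  [X [E n [Q d [Q d [Q d [Q d [Q d [Q d c]]]]]]]]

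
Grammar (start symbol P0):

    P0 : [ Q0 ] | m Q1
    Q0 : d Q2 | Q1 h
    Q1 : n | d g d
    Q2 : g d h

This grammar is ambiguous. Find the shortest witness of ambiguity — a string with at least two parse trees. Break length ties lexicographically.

length 2: no string has ≥2 trees
length 4: no string has ≥2 trees
length 6: [ d g d h ] has 2 parse trees

Two derivations of [ d g d h ]:
  P0 ⇒ [ Q0 ] ⇒ [ d Q2 ] ⇒ [ d g d h ]
  P0 ⇒ [ Q0 ] ⇒ [ Q1 h ] ⇒ [ d g d h ]

[ d g d h ]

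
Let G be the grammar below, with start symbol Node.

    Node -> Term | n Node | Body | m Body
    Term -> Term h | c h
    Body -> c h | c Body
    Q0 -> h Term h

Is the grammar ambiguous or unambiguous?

Ambiguous

Witness: c h

Derivation 1: Node ⇒ Term ⇒ c h
Derivation 2: Node ⇒ Body ⇒ c h

Two distinct leftmost derivations for the same string.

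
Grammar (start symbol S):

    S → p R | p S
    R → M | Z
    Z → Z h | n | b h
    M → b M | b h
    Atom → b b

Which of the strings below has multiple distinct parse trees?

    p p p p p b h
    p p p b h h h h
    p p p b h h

p p p p p b h

p p p p p b h: 2 trees
p p p b h h h h: 1 tree
p p p b h h: 1 tree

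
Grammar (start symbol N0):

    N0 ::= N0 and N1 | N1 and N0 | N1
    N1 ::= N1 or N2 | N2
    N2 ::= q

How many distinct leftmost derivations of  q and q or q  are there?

2

Parse trees for q and q or q:
  [N0 [N0 [N1 [N2 q]]] and [N1 [N1 [N2 q]] or [N2 q]]]
  [N0 [N1 [N2 q]] and [N0 [N1 [N1 [N2 q]] or [N2 q]]]]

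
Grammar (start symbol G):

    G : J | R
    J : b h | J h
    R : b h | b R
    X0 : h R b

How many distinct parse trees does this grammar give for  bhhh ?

1

Parse trees for bhhh:
  [G [J [J [J b h] h] h]]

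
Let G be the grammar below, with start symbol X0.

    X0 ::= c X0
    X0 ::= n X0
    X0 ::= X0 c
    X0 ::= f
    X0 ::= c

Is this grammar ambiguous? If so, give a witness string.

Witness: c c

Derivation 1: X0 ⇒ c X0 ⇒ c c
Derivation 2: X0 ⇒ X0 c ⇒ c c

Two distinct leftmost derivations for the same string.

Ambiguous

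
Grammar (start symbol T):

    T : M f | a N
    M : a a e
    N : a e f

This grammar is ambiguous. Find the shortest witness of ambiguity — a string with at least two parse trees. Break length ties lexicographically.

a a e f

length 4: a a e f has 2 parse trees

Two derivations of a a e f:
  T ⇒ M f ⇒ a a e f
  T ⇒ a N ⇒ a a e f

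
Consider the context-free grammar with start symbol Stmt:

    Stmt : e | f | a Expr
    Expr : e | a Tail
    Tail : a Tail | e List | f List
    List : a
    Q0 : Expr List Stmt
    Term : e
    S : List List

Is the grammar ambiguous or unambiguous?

Unambiguous

(Q0, Term, S are unreachable from Stmt, so their rules don't affect L(Stmt).) Restricted to the reachable nonterminals, every rule has the form A → t or A → t B, and no two rules for the same A share a first terminal. The grammar encodes a DFA — one run per string.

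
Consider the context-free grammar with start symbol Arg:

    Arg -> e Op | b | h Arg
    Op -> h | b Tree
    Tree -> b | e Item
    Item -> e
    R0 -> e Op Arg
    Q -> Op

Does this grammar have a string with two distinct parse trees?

Only Arg, Op, Tree, Item are reachable from Arg; ignoring the rest: Restricted to the reachable nonterminals, every rule has the form A → t or A → t B, and no two rules for the same A share a first terminal. The grammar encodes a DFA — one run per string.

Unambiguous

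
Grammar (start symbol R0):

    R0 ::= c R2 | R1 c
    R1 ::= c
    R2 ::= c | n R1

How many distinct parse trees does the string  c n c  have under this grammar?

1

Parse trees for c n c:
  [R0 c [R2 n [R1 c]]]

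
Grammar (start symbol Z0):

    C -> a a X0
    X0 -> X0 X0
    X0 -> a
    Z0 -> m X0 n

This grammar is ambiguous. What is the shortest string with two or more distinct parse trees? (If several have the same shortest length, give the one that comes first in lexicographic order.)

m a a a n

length 3: no string has ≥2 trees
length 4: no string has ≥2 trees
length 5: m a a a n has 2 parse trees

Two derivations of m a a a n:
  Z0 ⇒ m X0 n ⇒ m X0 X0 n ⇒ m X0 X0 X0 n ⇒ m a X0 X0 n ⇒ m a a X0 n ⇒ m a a a n
  Z0 ⇒ m X0 n ⇒ m X0 X0 n ⇒ m a X0 n ⇒ m a X0 X0 n ⇒ m a a X0 n ⇒ m a a a n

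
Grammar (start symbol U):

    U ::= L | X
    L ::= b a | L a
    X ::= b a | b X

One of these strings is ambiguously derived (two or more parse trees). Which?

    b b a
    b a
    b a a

b a

b b a: 1 tree
b a: 2 trees
b a a: 1 tree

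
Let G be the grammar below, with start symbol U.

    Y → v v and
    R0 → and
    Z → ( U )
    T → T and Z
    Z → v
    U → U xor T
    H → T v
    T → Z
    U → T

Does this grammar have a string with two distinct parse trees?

Unambiguous

(H, R0, Y are unreachable from U, so their rules don't affect L(U).) This is a standard precedence ladder (U over T over Z), with each level left-recursive on its own operator ('xor' at U, 'and' at T). That structure is LR(1), hence unambiguous.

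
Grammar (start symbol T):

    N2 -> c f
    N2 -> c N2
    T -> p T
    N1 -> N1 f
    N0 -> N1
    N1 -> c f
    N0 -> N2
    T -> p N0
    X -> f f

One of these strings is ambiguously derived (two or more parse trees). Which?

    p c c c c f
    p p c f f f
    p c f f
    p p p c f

p c c c c f: 1 tree
p p c f f f: 1 tree
p c f f: 1 tree
p p p c f: 2 trees

p p p c f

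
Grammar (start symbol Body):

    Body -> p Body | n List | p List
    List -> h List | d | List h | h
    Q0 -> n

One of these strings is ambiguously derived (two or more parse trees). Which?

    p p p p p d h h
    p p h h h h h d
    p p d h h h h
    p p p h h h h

p p p h h h h

p p p p p d h h: 1 tree
p p h h h h h d: 1 tree
p p d h h h h: 1 tree
p p p h h h h: 8 trees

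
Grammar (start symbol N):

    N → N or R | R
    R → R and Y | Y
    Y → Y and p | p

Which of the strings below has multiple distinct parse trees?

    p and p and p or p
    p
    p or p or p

p and p and p or p

p and p and p or p: 4 trees
p: 1 tree
p or p or p: 1 tree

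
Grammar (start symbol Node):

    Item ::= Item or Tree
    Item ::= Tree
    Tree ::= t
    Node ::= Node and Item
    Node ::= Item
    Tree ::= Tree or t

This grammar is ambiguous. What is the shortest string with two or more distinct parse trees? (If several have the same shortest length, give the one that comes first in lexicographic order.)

length 1: no string has ≥2 trees
length 3: t or t has 2 parse trees

Two derivations of t or t:
  Node ⇒ Item ⇒ Item or Tree ⇒ Tree or Tree ⇒ t or Tree ⇒ t or t
  Node ⇒ Item ⇒ Tree ⇒ Tree or t ⇒ t or t

t or t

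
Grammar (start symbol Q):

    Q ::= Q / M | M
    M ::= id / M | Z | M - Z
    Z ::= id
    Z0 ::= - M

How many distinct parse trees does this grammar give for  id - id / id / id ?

Parse trees for id - id / id / id:
  [Q [Q [M [M [Z id]] - [Z id]]] / [M id / [M [Z id]]]]
  [Q [Q [Q [M [M [Z id]] - [Z id]]] / [M [Z id]]] / [M [Z id]]]

2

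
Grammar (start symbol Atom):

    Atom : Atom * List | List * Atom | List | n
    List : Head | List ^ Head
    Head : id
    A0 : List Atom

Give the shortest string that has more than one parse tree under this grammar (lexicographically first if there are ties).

id * id

length 1: no string has ≥2 trees
length 3: id * id has 2 parse trees

Two derivations of id * id:
  Atom ⇒ Atom * List ⇒ List * List ⇒ Head * List ⇒ id * List ⇒ id * Head ⇒ id * id
  Atom ⇒ List * Atom ⇒ Head * Atom ⇒ id * Atom ⇒ id * List ⇒ id * Head ⇒ id * id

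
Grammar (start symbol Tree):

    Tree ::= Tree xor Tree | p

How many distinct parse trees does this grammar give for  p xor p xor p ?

2

Parse trees for p xor p xor p:
  [Tree [Tree p] xor [Tree [Tree p] xor [Tree p]]]
  [Tree [Tree [Tree p] xor [Tree p]] xor [Tree p]]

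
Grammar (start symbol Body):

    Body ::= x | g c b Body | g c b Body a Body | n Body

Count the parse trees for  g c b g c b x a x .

2

Parse trees for g c b g c b x a x:
  [Body g c b [Body g c b [Body x] a [Body x]]]
  [Body g c b [Body g c b [Body x]] a [Body x]]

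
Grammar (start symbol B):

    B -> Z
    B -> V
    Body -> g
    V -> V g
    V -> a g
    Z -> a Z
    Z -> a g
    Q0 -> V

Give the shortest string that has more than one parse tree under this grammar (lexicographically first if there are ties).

length 2: a g has 2 parse trees

Two derivations of a g:
  B ⇒ Z ⇒ a g
  B ⇒ V ⇒ a g

a g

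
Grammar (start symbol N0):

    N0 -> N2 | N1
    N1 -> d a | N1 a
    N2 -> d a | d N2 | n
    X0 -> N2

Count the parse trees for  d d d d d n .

Parse trees for d d d d d n:
  [N0 [N2 d [N2 d [N2 d [N2 d [N2 d [N2 n]]]]]]]

1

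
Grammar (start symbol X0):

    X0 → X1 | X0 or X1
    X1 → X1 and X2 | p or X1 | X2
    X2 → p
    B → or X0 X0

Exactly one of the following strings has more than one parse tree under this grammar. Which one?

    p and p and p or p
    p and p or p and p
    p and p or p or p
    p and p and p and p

p and p or p or p

p and p and p or p: 1 tree
p and p or p and p: 1 tree
p and p or p or p: 2 trees
p and p and p and p: 1 tree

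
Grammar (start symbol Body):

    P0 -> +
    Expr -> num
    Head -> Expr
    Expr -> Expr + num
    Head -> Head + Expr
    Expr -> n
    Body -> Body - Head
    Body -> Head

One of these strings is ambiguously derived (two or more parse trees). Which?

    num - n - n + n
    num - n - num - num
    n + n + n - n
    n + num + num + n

num - n - n + n: 1 tree
num - n - num - num: 1 tree
n + n + n - n: 1 tree
n + num + num + n: 4 trees

n + num + num + n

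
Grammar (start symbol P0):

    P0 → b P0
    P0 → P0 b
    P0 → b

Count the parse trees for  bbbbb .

16

Parse trees for bbbbb (showing first 6 of 16):
  [P0 b [P0 b [P0 b [P0 b [P0 b]]]]]
  [P0 b [P0 b [P0 b [P0 [P0 b] b]]]]
  [P0 b [P0 b [P0 [P0 b [P0 b]] b]]]
  [P0 b [P0 b [P0 [P0 [P0 b] b] b]]]
  [P0 b [P0 [P0 b [P0 b [P0 b]]] b]]
  [P0 b [P0 [P0 b [P0 [P0 b] b]] b]]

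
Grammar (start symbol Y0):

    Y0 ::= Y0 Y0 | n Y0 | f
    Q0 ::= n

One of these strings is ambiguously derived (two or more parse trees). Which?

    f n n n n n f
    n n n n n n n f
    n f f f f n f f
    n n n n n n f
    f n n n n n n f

n f f f f n f f

f n n n n n f: 1 tree
n n n n n n n f: 1 tree
n f f f f n f f: 174 trees
n n n n n n f: 1 tree
f n n n n n n f: 1 tree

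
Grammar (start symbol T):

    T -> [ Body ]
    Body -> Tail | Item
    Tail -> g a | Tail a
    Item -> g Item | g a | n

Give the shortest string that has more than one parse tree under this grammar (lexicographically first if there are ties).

[ g a ]

length 3: no string has ≥2 trees
length 4: [ g a ] has 2 parse trees

Two derivations of [ g a ]:
  T ⇒ [ Body ] ⇒ [ Tail ] ⇒ [ g a ]
  T ⇒ [ Body ] ⇒ [ Item ] ⇒ [ g a ]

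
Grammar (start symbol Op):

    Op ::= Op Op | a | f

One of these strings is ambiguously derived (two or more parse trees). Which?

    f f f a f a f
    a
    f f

f f f a f a f: 132 trees
a: 1 tree
f f: 1 tree

f f f a f a f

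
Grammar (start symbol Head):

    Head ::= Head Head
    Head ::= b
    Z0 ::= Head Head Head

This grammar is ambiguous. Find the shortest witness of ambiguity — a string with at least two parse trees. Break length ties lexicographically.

length 1: no string has ≥2 trees
length 2: no string has ≥2 trees
length 3: b b b has 2 parse trees

Two derivations of b b b:
  Head ⇒ Head Head ⇒ Head Head Head ⇒ b Head Head ⇒ b b Head ⇒ b b b
  Head ⇒ Head Head ⇒ b Head ⇒ b Head Head ⇒ b b Head ⇒ b b b

b b b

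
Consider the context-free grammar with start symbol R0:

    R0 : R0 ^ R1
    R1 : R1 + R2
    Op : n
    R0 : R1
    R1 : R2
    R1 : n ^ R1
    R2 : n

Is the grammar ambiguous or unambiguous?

Witness: n ^ n

Derivation 1: R0 ⇒ R0 ^ R1 ⇒ R1 ^ R1 ⇒ R2 ^ R1 ⇒ n ^ R1 ⇒ n ^ R2 ⇒ n ^ n
Derivation 2: R0 ⇒ R1 ⇒ n ^ R1 ⇒ n ^ R2 ⇒ n ^ n

Two distinct leftmost derivations for the same string.

Ambiguous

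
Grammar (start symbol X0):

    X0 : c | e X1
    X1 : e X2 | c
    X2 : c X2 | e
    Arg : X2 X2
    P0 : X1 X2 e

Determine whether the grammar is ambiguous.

(Arg, P0 are unreachable from X0, so their rules don't affect L(X0).) The reachable rules are right-linear with at most one rule per (nonterminal, next-terminal) pair. Each input token forces the next rule, so parsing is deterministic.

Unambiguous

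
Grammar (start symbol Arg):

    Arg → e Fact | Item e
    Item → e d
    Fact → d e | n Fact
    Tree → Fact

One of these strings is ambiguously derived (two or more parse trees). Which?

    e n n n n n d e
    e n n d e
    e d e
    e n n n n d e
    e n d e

e n n n n n d e: 1 tree
e n n d e: 1 tree
e d e: 2 trees
e n n n n d e: 1 tree
e n d e: 1 tree

e d e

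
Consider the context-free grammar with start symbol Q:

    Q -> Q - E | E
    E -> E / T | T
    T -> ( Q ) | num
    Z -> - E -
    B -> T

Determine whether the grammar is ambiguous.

Unambiguous

(Z, B are unreachable from Q, so their rules don't affect L(Q).) Q → Q - E | E  ;  E → E / T | T  — a left-associative chain with T at the bottom. Each string factors uniquely by precedence.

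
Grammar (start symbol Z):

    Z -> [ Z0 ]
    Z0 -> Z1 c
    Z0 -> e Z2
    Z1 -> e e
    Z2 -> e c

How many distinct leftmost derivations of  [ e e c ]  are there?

Parse trees for [ e e c ]:
  [Z [ [Z0 [Z1 e e] c] ]]
  [Z [ [Z0 e [Z2 e c]] ]]

2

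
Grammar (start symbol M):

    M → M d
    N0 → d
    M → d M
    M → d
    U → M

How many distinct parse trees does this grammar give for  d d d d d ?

16

Parse trees for d d d d d (showing first 6 of 16):
  [M [M [M [M [M d] d] d] d] d]
  [M [M [M [M d [M d]] d] d] d]
  [M [M [M d [M [M d] d]] d] d]
  [M [M [M d [M d [M d]]] d] d]
  [M [M d [M [M [M d] d] d]] d]
  [M [M d [M [M d [M d]] d]] d]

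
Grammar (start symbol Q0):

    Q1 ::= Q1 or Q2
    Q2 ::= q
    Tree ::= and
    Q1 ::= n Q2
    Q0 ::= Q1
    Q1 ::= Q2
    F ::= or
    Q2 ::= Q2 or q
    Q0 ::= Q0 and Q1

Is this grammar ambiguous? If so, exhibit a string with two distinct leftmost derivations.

Ambiguous

Witness: q or q

Derivation 1: Q0 ⇒ Q1 ⇒ Q1 or Q2 ⇒ Q2 or Q2 ⇒ q or Q2 ⇒ q or q
Derivation 2: Q0 ⇒ Q1 ⇒ Q2 ⇒ Q2 or q ⇒ q or q

Two distinct leftmost derivations for the same string.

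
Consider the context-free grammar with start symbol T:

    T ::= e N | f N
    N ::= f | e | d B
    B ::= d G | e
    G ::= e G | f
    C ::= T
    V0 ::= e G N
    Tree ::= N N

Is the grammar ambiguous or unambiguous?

(C, V0, Tree are unreachable from T, so their rules don't affect L(T).) Restricted to the reachable nonterminals, every rule has the form A → t or A → t B, and no two rules for the same A share a first terminal. The grammar encodes a DFA — one run per string.

Unambiguous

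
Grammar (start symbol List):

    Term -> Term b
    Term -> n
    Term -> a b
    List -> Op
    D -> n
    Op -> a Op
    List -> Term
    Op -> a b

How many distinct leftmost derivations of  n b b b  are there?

Parse trees for n b b b:
  [List [Term [Term [Term [Term n] b] b] b]]

1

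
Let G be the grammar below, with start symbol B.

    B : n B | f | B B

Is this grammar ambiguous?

Witness: f f f

Derivation 1: B ⇒ B B ⇒ f B ⇒ f B B ⇒ f f B ⇒ f f f
Derivation 2: B ⇒ B B ⇒ B B B ⇒ f B B ⇒ f f B ⇒ f f f

Two distinct leftmost derivations for the same string.

Ambiguous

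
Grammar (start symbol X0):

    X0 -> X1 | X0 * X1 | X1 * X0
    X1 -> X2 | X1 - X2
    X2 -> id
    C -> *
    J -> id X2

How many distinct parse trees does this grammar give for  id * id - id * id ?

4

Parse trees for id * id - id * id:
  [X0 [X0 [X0 [X1 [X2 id]]] * [X1 [X1 [X2 id]] - [X2 id]]] * [X1 [X2 id]]]
  [X0 [X0 [X1 [X2 id]] * [X0 [X1 [X1 [X2 id]] - [X2 id]]]] * [X1 [X2 id]]]
  [X0 [X1 [X2 id]] * [X0 [X0 [X1 [X1 [X2 id]] - [X2 id]]] * [X1 [X2 id]]]]
  [X0 [X1 [X2 id]] * [X0 [X1 [X1 [X2 id]] - [X2 id]] * [X0 [X1 [X2 id]]]]]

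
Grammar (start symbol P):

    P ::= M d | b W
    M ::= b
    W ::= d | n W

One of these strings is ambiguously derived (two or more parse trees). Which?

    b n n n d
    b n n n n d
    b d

b n n n d: 1 tree
b n n n n d: 1 tree
b d: 2 trees

b d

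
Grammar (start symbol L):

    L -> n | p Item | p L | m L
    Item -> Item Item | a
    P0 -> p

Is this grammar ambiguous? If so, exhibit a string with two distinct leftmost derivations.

Witness: p a a a

Derivation 1: L ⇒ p Item ⇒ p Item Item ⇒ p Item Item Item ⇒ p a Item Item ⇒ p a a Item ⇒ p a a a
Derivation 2: L ⇒ p Item ⇒ p Item Item ⇒ p a Item ⇒ p a Item Item ⇒ p a a Item ⇒ p a a a

Two distinct leftmost derivations for the same string.

Ambiguous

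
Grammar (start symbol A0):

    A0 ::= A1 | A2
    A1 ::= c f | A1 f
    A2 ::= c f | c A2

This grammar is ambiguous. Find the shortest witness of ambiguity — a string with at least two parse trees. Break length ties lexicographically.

length 2: c f has 2 parse trees

Two derivations of c f:
  A0 ⇒ A1 ⇒ c f
  A0 ⇒ A2 ⇒ c f

c f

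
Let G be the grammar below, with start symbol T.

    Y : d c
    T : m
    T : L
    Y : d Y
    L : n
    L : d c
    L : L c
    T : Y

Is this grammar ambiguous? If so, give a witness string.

Ambiguous

Witness: d c

Derivation 1: T ⇒ L ⇒ d c
Derivation 2: T ⇒ Y ⇒ d c

Two distinct leftmost derivations for the same string.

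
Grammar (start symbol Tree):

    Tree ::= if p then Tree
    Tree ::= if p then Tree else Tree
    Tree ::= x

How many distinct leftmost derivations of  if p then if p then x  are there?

1

Parse trees for if p then if p then x:
  [Tree if p then [Tree if p then [Tree x]]]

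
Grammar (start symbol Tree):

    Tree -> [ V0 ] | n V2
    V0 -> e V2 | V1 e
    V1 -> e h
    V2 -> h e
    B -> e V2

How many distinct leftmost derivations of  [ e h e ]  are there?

Parse trees for [ e h e ]:
  [Tree [ [V0 e [V2 h e]] ]]
  [Tree [ [V0 [V1 e h] e] ]]

2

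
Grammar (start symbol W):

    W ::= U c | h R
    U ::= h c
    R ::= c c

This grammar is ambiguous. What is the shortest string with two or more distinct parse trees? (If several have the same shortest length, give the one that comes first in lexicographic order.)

h c c

length 3: h c c has 2 parse trees

Two derivations of h c c:
  W ⇒ U c ⇒ h c c
  W ⇒ h R ⇒ h c c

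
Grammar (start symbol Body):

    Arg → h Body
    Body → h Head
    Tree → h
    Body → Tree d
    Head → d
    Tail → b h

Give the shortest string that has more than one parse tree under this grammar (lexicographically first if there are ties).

h d

length 2: h d has 2 parse trees

Two derivations of h d:
  Body ⇒ h Head ⇒ h d
  Body ⇒ Tree d ⇒ h d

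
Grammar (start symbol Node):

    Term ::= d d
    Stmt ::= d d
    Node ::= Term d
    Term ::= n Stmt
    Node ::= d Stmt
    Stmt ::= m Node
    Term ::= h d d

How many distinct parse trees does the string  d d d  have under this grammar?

Parse trees for d d d:
  [Node [Term d d] d]
  [Node d [Stmt d d]]

2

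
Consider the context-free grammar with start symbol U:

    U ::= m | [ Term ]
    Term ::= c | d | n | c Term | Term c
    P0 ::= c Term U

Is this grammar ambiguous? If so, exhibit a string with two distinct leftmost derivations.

Ambiguous

Witness: [ c c ]

Derivation 1: U ⇒ [ Term ] ⇒ [ c Term ] ⇒ [ c c ]
Derivation 2: U ⇒ [ Term ] ⇒ [ Term c ] ⇒ [ c c ]

Two distinct leftmost derivations for the same string.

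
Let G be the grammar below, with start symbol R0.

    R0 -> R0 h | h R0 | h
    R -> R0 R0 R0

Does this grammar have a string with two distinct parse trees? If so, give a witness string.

Ambiguous

Witness: h h

Derivation 1: R0 ⇒ R0 h ⇒ h h
Derivation 2: R0 ⇒ h R0 ⇒ h h

Two distinct leftmost derivations for the same string.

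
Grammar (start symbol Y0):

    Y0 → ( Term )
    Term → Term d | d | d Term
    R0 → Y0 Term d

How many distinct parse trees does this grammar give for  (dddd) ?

Parse trees for (dddd):
  [Y0 ( [Term [Term [Term [Term d] d] d] d] )]
  [Y0 ( [Term [Term [Term d [Term d]] d] d] )]
  [Y0 ( [Term [Term d [Term [Term d] d]] d] )]
  [Y0 ( [Term [Term d [Term d [Term d]]] d] )]
  [Y0 ( [Term d [Term [Term [Term d] d] d]] )]
  [Y0 ( [Term d [Term [Term d [Term d]] d]] )]
  [Y0 ( [Term d [Term d [Term [Term d] d]]] )]
  [Y0 ( [Term d [Term d [Term d [Term d]]]] )]

8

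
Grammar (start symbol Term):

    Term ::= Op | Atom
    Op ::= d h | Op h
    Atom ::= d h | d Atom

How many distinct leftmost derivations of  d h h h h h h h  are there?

Parse trees for d h h h h h h h:
  [Term [Op [Op [Op [Op [Op [Op [Op d h] h] h] h] h] h] h]]

1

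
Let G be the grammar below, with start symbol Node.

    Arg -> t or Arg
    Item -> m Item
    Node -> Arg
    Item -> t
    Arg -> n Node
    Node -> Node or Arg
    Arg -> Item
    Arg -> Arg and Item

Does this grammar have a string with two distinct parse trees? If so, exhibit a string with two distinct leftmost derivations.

Witness: t or t

Derivation 1: Node ⇒ Arg ⇒ t or Arg ⇒ t or Item ⇒ t or t
Derivation 2: Node ⇒ Node or Arg ⇒ Arg or Arg ⇒ Item or Arg ⇒ t or Arg ⇒ t or Item ⇒ t or t

Two distinct leftmost derivations for the same string.

Ambiguous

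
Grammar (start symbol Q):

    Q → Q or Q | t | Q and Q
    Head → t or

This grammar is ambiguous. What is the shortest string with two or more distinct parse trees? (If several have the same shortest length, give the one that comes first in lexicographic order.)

length 1: no string has ≥2 trees
length 3: no string has ≥2 trees
length 5: t and t and t has 2 parse trees

Two derivations of t and t and t:
  Q ⇒ Q and Q ⇒ t and Q ⇒ t and Q and Q ⇒ t and t and Q ⇒ t and t and t
  Q ⇒ Q and Q ⇒ Q and Q and Q ⇒ t and Q and Q ⇒ t and t and Q ⇒ t and t and t

t and t and t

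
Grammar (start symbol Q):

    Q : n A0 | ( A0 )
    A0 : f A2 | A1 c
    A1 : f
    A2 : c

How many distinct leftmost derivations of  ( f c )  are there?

2

Parse trees for ( f c ):
  [Q ( [A0 f [A2 c]] )]
  [Q ( [A0 [A1 f] c] )]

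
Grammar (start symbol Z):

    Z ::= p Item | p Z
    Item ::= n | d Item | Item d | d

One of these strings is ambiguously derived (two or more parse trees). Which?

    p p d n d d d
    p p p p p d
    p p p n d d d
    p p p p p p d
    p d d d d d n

p p d n d d d

p p d n d d d: 4 trees
p p p p p d: 1 tree
p p p n d d d: 1 tree
p p p p p p d: 1 tree
p d d d d d n: 1 tree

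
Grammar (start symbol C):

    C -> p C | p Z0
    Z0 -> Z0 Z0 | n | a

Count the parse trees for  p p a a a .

Parse trees for p p a a a:
  [C p [C p [Z0 [Z0 a] [Z0 [Z0 a] [Z0 a]]]]]
  [C p [C p [Z0 [Z0 [Z0 a] [Z0 a]] [Z0 a]]]]

2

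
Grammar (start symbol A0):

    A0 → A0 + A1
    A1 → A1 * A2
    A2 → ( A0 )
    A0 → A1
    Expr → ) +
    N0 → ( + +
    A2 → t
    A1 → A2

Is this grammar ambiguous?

Only A0, A1, A2 are reachable from A0; ignoring the rest: A0 → A0 + A1 | A1  ;  A1 → A1 * A2 | A2  — a left-associative chain with A2 at the bottom. Each string factors uniquely by precedence.

Unambiguous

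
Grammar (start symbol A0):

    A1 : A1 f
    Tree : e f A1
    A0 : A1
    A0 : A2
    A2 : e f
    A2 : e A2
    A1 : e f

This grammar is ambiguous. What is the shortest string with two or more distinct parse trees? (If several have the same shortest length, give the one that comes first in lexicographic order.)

e f

length 2: e f has 2 parse trees

Two derivations of e f:
  A0 ⇒ A1 ⇒ e f
  A0 ⇒ A2 ⇒ e f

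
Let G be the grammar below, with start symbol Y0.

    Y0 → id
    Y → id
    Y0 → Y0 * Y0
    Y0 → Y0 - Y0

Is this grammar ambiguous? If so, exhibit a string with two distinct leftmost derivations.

Ambiguous

Witness: id * id * id

Derivation 1: Y0 ⇒ Y0 * Y0 ⇒ id * Y0 ⇒ id * Y0 * Y0 ⇒ id * id * Y0 ⇒ id * id * id
Derivation 2: Y0 ⇒ Y0 * Y0 ⇒ Y0 * Y0 * Y0 ⇒ id * Y0 * Y0 ⇒ id * id * Y0 ⇒ id * id * id

Two distinct leftmost derivations for the same string.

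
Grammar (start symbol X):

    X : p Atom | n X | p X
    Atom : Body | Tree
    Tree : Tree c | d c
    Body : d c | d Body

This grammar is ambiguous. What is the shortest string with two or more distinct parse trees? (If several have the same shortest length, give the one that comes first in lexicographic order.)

length 3: p d c has 2 parse trees

Two derivations of p d c:
  X ⇒ p Atom ⇒ p Body ⇒ p d c
  X ⇒ p Atom ⇒ p Tree ⇒ p d c

p d c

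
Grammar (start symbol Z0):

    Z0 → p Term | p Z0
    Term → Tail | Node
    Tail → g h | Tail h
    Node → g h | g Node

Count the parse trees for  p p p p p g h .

2

Parse trees for p p p p p g h:
  [Z0 p [Z0 p [Z0 p [Z0 p [Z0 p [Term [Tail g h]]]]]]]
  [Z0 p [Z0 p [Z0 p [Z0 p [Z0 p [Term [Node g h]]]]]]]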